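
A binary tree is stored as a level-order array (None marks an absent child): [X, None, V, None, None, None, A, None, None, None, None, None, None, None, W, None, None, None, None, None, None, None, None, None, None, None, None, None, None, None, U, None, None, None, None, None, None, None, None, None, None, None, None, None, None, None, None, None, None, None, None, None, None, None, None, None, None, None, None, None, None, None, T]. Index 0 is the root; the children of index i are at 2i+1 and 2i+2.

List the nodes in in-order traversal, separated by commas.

In-order visits the left subtree, then the node, then the right subtree.
At X: no left child.
Visit X.
At X: go right to V.
  At V: no left child.
  Visit V.
  At V: go right to A.
    At A: no left child.
    Visit A.
    At A: go right to W.
      At W: no left child.
      Visit W.
      At W: go right to U.
        At U: no left child.
        Visit U.
        At U: go right to T.
          T is a leaf — visit T.

X, V, A, W, U, T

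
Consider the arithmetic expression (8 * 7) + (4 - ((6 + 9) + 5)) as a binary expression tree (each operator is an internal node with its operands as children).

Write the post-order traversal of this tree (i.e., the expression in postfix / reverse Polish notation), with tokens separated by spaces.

Post-order on an expression tree gives postfix notation: for each operator, emit left operand, right operand, then the operator.

8 7 * 4 6 9 + 5 + - +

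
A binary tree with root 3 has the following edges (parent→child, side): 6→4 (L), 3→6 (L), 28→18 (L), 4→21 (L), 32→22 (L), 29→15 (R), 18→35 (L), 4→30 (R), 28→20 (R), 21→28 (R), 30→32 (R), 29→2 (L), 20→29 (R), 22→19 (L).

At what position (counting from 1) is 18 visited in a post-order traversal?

2

Post-order visits the left subtree, then the right subtree, then the node.
At 3: go left to 6.
  At 6: go left to 4.
    At 4: go left to 21.
      At 21: no left child.
      At 21: go right to 28.
        At 28: go left to 18.
          At 18: go left to 35.
            35 is a leaf — visit 35.
          At 18: no right child.
          Visit 18.
        At 28: go right to 20.
          At 20: no left child.
          At 20: go right to 29.
            At 29: go left to 2.
              2 is a leaf — visit 2.
            At 29: go right to 15.
              15 is a leaf — visit 15.
            Visit 29.
          Visit 20.
        Visit 28.
      Visit 21.
    At 4: go right to 30.
      At 30: no left child.
      At 30: go right to 32.
        At 32: go left to 22.
          At 22: go left to 19.
            19 is a leaf — visit 19.
          At 22: no right child.
          Visit 22.
        At 32: no right child.
        Visit 32.
      Visit 30.
    Visit 4.
  At 6: no right child.
  Visit 6.
At 3: no right child.
Visit 3.
Full post-order sequence: 35, 18, 2, 15, 29, 20, 28, 21, 19, 22, 32, 30, 4, 6, 3.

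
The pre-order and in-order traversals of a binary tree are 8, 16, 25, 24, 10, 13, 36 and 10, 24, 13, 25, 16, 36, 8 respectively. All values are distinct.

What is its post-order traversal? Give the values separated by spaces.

The first element of pre-order is the root; it splits in-order into left and right subtrees.
Root 8: left subtree has 6 nodes {10, 24, 13, 25, 16, 36}, right has 0 { }.
  Root 16: left subtree has 4 nodes {10, 24, 13, 25}, right has 1 {36}.
    Root 25: left subtree has 3 nodes {10, 24, 13}, right has 0 { }.
      Root 24: left subtree has 1 node {10}, right has 1 {13}.

10 13 24 25 36 16 8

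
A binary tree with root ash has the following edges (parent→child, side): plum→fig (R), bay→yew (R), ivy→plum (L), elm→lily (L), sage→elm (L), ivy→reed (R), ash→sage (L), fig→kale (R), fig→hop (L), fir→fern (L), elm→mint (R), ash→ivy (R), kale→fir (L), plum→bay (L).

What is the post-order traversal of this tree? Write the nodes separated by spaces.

Post-order visits the left subtree, then the right subtree, then the node.
At ash: go left to sage.
  At sage: go left to elm.
    At elm: go left to lily.
      lily is a leaf — visit lily.
    At elm: go right to mint.
      mint is a leaf — visit mint.
    Visit elm.
  At sage: no right child.
  Visit sage.
At ash: go right to ivy.
  At ivy: go left to plum.
    At plum: go left to bay.
      At bay: no left child.
      At bay: go right to yew.
        yew is a leaf — visit yew.
      Visit bay.
    At plum: go right to fig.
      At fig: go left to hop.
        hop is a leaf — visit hop.
      At fig: go right to kale.
        At kale: go left to fir.
          At fir: go left to fern.
            fern is a leaf — visit fern.
          At fir: no right child.
          Visit fir.
        At kale: no right child.
        Visit kale.
      Visit fig.
    Visit plum.
  At ivy: go right to reed.
    reed is a leaf — visit reed.
  Visit ivy.
Visit ash.

lily mint elm sage yew bay hop fern fir kale fig plum reed ivy ash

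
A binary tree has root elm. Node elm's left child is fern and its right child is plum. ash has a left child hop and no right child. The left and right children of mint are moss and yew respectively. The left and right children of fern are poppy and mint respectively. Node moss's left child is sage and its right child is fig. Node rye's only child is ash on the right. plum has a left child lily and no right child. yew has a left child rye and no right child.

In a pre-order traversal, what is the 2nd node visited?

fern

Pre-order visits the node, then its left subtree, then its right subtree.
Visit elm.
At elm: go left to fern.
  Visit fern.
  At fern: go left to poppy.
    poppy is a leaf — visit poppy.
  At fern: go right to mint.
    Visit mint.
    At mint: go left to moss.
      Visit moss.
      At moss: go left to sage.
        sage is a leaf — visit sage.
      At moss: go right to fig.
        fig is a leaf — visit fig.
    At mint: go right to yew.
      Visit yew.
      At yew: go left to rye.
        Visit rye.
        At rye: no left child.
        At rye: go right to ash.
          Visit ash.
          At ash: go left to hop.
            hop is a leaf — visit hop.
          At ash: no right child.
      At yew: no right child.
At elm: go right to plum.
  Visit plum.
  At plum: go left to lily.
    lily is a leaf — visit lily.
  At plum: no right child.
Full pre-order sequence: elm, fern, poppy, mint, moss, sage, fig, yew, rye, ash, hop, plum, lily.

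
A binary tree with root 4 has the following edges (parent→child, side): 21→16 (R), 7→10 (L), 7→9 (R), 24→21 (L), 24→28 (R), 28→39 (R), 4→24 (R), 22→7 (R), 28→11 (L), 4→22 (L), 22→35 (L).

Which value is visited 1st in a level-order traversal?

Level-order visits nodes level by level from the root, left to right within each level.
Level 0: 4
Level 1: 22, 24
Level 2: 35, 7, 21, 28
Level 3: 10, 9, 16, 11, 39
Full level-order sequence: 4, 22, 24, 35, 7, 21, 28, 10, 9, 16, 11, 39.

4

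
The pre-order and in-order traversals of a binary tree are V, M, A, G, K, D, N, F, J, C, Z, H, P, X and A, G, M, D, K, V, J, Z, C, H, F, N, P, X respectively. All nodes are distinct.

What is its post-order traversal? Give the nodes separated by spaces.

The first element of pre-order is the root; it splits in-order into left and right subtrees.
Root V: left subtree has 5 nodes {A, G, M, D, K}, right has 8 {J, Z, C, H, F, N, P, X}.
  Root M: left subtree has 2 nodes {A, G}, right has 2 {D, K}.
    Root A: left subtree has 0 nodes { }, right has 1 {G}.
    Root K: left subtree has 1 node {D}, right has 0 { }.
  Root N: left subtree has 5 nodes {J, Z, C, H, F}, right has 2 {P, X}.
    Root F: left subtree has 4 nodes {J, Z, C, H}, right has 0 { }.
      Root J: left subtree has 0 nodes { }, right has 3 {Z, C, H}.
        Root C: left subtree has 1 node {Z}, right has 1 {H}.
    Root P: left subtree has 0 nodes { }, right has 1 {X}.

G A D K M Z H C J F X P N V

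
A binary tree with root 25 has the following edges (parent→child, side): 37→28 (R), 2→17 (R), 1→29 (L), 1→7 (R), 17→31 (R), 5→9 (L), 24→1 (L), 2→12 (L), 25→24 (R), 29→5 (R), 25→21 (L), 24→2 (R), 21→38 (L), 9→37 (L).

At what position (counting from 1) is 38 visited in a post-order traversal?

Post-order visits the left subtree, then the right subtree, then the node.
At 25: go left to 21.
  At 21: go left to 38.
    38 is a leaf — visit 38.
  At 21: no right child.
  Visit 21.
At 25: go right to 24.
  At 24: go left to 1.
    At 1: go left to 29.
      At 29: no left child.
      At 29: go right to 5.
        At 5: go left to 9.
          At 9: go left to 37.
            At 37: no left child.
            At 37: go right to 28.
              28 is a leaf — visit 28.
            Visit 37.
          At 9: no right child.
          Visit 9.
        At 5: no right child.
        Visit 5.
      Visit 29.
    At 1: go right to 7.
      7 is a leaf — visit 7.
    Visit 1.
  At 24: go right to 2.
    At 2: go left to 12.
      12 is a leaf — visit 12.
    At 2: go right to 17.
      At 17: no left child.
      At 17: go right to 31.
        31 is a leaf — visit 31.
      Visit 17.
    Visit 2.
  Visit 24.
Visit 25.
Full post-order sequence: 38, 21, 28, 37, 9, 5, 29, 7, 1, 12, 31, 17, 2, 24, 25.

1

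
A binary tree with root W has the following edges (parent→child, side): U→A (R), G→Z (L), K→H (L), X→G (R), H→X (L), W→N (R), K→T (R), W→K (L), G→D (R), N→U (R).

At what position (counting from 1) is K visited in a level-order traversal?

Level-order visits nodes level by level from the root, left to right within each level.
Level 0: W
Level 1: K, N
Level 2: H, T, U
Level 3: X, A
Level 4: G
Level 5: Z, D
Full level-order sequence: W, K, N, H, T, U, X, A, G, Z, D.

2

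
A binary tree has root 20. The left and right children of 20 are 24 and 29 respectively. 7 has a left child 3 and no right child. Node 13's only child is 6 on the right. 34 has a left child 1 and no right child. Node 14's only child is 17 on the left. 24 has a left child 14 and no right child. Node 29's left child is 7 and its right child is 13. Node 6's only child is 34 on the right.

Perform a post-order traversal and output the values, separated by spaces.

17 14 24 3 7 1 34 6 13 29 20

Post-order visits the left subtree, then the right subtree, then the node.
At 20: go left to 24.
  At 24: go left to 14.
    At 14: go left to 17.
      17 is a leaf — visit 17.
    At 14: no right child.
    Visit 14.
  At 24: no right child.
  Visit 24.
At 20: go right to 29.
  At 29: go left to 7.
    At 7: go left to 3.
      3 is a leaf — visit 3.
    At 7: no right child.
    Visit 7.
  At 29: go right to 13.
    At 13: no left child.
    At 13: go right to 6.
      At 6: no left child.
      At 6: go right to 34.
        At 34: go left to 1.
          1 is a leaf — visit 1.
        At 34: no right child.
        Visit 34.
      Visit 6.
    Visit 13.
  Visit 29.
Visit 20.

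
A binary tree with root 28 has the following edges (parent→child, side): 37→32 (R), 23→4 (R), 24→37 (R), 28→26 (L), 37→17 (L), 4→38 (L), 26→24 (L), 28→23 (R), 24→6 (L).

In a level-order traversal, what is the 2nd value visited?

Level-order visits nodes level by level from the root, left to right within each level.
Level 0: 28
Level 1: 26, 23
Level 2: 24, 4
Level 3: 6, 37, 38
Level 4: 17, 32
Full level-order sequence: 28, 26, 23, 24, 4, 6, 37, 38, 17, 32.

26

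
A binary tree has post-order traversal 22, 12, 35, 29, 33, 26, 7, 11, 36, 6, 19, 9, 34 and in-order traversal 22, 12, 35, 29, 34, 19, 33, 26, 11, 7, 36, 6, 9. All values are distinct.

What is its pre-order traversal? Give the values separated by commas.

34, 29, 35, 12, 22, 9, 19, 6, 36, 11, 26, 33, 7

The last element of post-order is the root; it splits in-order into left and right subtrees.
Root 34: left subtree has 4 nodes {22, 12, 35, 29}, right has 8 {19, 33, 26, 11, 7, 36, 6, 9}.
  Root 29: left subtree has 3 nodes {22, 12, 35}, right has 0 { }.
    Root 35: left subtree has 2 nodes {22, 12}, right has 0 { }.
      Root 12: left subtree has 1 node {22}, right has 0 { }.
  Root 9: left subtree has 7 nodes {19, 33, 26, 11, 7, 36, 6}, right has 0 { }.
    Root 19: left subtree has 0 nodes { }, right has 6 {33, 26, 11, 7, 36, 6}.
      Root 6: left subtree has 5 nodes {33, 26, 11, 7, 36}, right has 0 { }.
        Root 36: left subtree has 4 nodes {33, 26, 11, 7}, right has 0 { }.
          Root 11: left subtree has 2 nodes {33, 26}, right has 1 {7}.
            Root 26: left subtree has 1 node {33}, right has 0 { }.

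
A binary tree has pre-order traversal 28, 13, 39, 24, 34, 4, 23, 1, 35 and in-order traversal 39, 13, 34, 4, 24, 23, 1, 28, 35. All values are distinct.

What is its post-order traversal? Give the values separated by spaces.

The first element of pre-order is the root; it splits in-order into left and right subtrees.
Root 28: left subtree has 7 nodes {39, 13, 34, 4, 24, 23, 1}, right has 1 {35}.
  Root 13: left subtree has 1 node {39}, right has 5 {34, 4, 24, 23, 1}.
    Root 24: left subtree has 2 nodes {34, 4}, right has 2 {23, 1}.
      Root 34: left subtree has 0 nodes { }, right has 1 {4}.
      Root 23: left subtree has 0 nodes { }, right has 1 {1}.

39 4 34 1 23 24 13 35 28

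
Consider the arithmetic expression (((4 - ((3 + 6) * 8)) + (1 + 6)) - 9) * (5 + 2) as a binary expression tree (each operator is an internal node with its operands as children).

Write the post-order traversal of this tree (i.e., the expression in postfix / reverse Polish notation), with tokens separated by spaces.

Post-order on an expression tree gives postfix notation: for each operator, emit left operand, right operand, then the operator.

4 3 6 + 8 * - 1 6 + + 9 - 5 2 + *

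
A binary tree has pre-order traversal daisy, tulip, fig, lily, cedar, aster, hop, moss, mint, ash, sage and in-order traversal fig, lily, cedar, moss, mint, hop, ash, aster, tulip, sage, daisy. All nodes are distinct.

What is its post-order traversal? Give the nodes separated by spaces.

mint moss ash hop aster cedar lily fig sage tulip daisy

The first element of pre-order is the root; it splits in-order into left and right subtrees.
Root daisy: left subtree has 10 nodes {fig, lily, cedar, moss, mint, hop, ash, aster, tulip, sage}, right has 0 { }.
  Root tulip: left subtree has 8 nodes {fig, lily, cedar, moss, mint, hop, ash, aster}, right has 1 {sage}.
    Root fig: left subtree has 0 nodes { }, right has 7 {lily, cedar, moss, mint, hop, ash, aster}.
      Root lily: left subtree has 0 nodes { }, right has 6 {cedar, moss, mint, hop, ash, aster}.
        Root cedar: left subtree has 0 nodes { }, right has 5 {moss, mint, hop, ash, aster}.
          Root aster: left subtree has 4 nodes {moss, mint, hop, ash}, right has 0 { }.
            Root hop: left subtree has 2 nodes {moss, mint}, right has 1 {ash}.
              Root moss: left subtree has 0 nodes { }, right has 1 {mint}.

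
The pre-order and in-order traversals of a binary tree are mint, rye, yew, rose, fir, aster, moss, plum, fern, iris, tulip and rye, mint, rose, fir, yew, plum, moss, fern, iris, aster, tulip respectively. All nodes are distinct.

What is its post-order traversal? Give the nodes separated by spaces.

The first element of pre-order is the root; it splits in-order into left and right subtrees.
Root mint: left subtree has 1 node {rye}, right has 9 {rose, fir, yew, plum, moss, fern, iris, aster, tulip}.
  Root yew: left subtree has 2 nodes {rose, fir}, right has 6 {plum, moss, fern, iris, aster, tulip}.
    Root rose: left subtree has 0 nodes { }, right has 1 {fir}.
    Root aster: left subtree has 4 nodes {plum, moss, fern, iris}, right has 1 {tulip}.
      Root moss: left subtree has 1 node {plum}, right has 2 {fern, iris}.
        Root fern: left subtree has 0 nodes { }, right has 1 {iris}.

rye fir rose plum iris fern moss tulip aster yew mint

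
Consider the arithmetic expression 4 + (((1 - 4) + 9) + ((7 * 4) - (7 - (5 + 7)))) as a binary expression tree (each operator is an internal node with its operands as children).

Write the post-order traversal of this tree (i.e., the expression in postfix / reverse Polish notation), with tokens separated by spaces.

4 1 4 - 9 + 7 4 * 7 5 7 + - - + +

Post-order on an expression tree gives postfix notation: for each operator, emit left operand, right operand, then the operator.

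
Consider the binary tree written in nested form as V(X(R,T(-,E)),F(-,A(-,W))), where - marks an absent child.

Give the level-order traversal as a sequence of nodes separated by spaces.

Level-order visits nodes level by level from the root, left to right within each level.
Level 0: V
Level 1: X, F
Level 2: R, T, A
Level 3: E, W

V X F R T A E W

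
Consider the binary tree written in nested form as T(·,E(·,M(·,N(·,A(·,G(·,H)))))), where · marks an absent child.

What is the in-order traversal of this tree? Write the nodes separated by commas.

T, E, M, N, A, G, H

In-order visits the left subtree, then the node, then the right subtree.
At T: no left child.
Visit T.
At T: go right to E.
  At E: no left child.
  Visit E.
  At E: go right to M.
    At M: no left child.
    Visit M.
    At M: go right to N.
      At N: no left child.
      Visit N.
      At N: go right to A.
        At A: no left child.
        Visit A.
        At A: go right to G.
          At G: no left child.
          Visit G.
          At G: go right to H.
            H is a leaf — visit H.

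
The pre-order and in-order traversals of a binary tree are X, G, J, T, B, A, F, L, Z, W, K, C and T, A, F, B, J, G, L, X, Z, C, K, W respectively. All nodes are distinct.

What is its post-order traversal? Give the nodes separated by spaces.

F A B T J L G C K W Z X

The first element of pre-order is the root; it splits in-order into left and right subtrees.
Root X: left subtree has 7 nodes {T, A, F, B, J, G, L}, right has 4 {Z, C, K, W}.
  Root G: left subtree has 5 nodes {T, A, F, B, J}, right has 1 {L}.
    Root J: left subtree has 4 nodes {T, A, F, B}, right has 0 { }.
      Root T: left subtree has 0 nodes { }, right has 3 {A, F, B}.
        Root B: left subtree has 2 nodes {A, F}, right has 0 { }.
          Root A: left subtree has 0 nodes { }, right has 1 {F}.
  Root Z: left subtree has 0 nodes { }, right has 3 {C, K, W}.
    Root W: left subtree has 2 nodes {C, K}, right has 0 { }.
      Root K: left subtree has 1 node {C}, right has 0 { }.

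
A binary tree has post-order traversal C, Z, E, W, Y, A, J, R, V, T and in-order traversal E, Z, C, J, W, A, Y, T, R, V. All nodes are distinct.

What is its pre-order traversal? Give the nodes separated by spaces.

T J E Z C A W Y V R

The last element of post-order is the root; it splits in-order into left and right subtrees.
Root T: left subtree has 7 nodes {E, Z, C, J, W, A, Y}, right has 2 {R, V}.
  Root J: left subtree has 3 nodes {E, Z, C}, right has 3 {W, A, Y}.
    Root E: left subtree has 0 nodes { }, right has 2 {Z, C}.
      Root Z: left subtree has 0 nodes { }, right has 1 {C}.
    Root A: left subtree has 1 node {W}, right has 1 {Y}.
  Root V: left subtree has 1 node {R}, right has 0 { }.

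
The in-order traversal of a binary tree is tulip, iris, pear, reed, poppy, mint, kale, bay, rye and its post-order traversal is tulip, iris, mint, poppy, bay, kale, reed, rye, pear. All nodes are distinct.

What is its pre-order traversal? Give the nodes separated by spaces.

pear iris tulip rye reed kale poppy mint bay

The last element of post-order is the root; it splits in-order into left and right subtrees.
Root pear: left subtree has 2 nodes {tulip, iris}, right has 6 {reed, poppy, mint, kale, bay, rye}.
  Root iris: left subtree has 1 node {tulip}, right has 0 { }.
  Root rye: left subtree has 5 nodes {reed, poppy, mint, kale, bay}, right has 0 { }.
    Root reed: left subtree has 0 nodes { }, right has 4 {poppy, mint, kale, bay}.
      Root kale: left subtree has 2 nodes {poppy, mint}, right has 1 {bay}.
        Root poppy: left subtree has 0 nodes { }, right has 1 {mint}.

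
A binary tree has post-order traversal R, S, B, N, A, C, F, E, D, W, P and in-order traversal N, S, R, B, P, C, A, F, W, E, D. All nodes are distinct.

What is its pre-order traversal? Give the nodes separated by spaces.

The last element of post-order is the root; it splits in-order into left and right subtrees.
Root P: left subtree has 4 nodes {N, S, R, B}, right has 6 {C, A, F, W, E, D}.
  Root N: left subtree has 0 nodes { }, right has 3 {S, R, B}.
    Root B: left subtree has 2 nodes {S, R}, right has 0 { }.
      Root S: left subtree has 0 nodes { }, right has 1 {R}.
  Root W: left subtree has 3 nodes {C, A, F}, right has 2 {E, D}.
    Root F: left subtree has 2 nodes {C, A}, right has 0 { }.
      Root C: left subtree has 0 nodes { }, right has 1 {A}.
    Root D: left subtree has 1 node {E}, right has 0 { }.

P N B S R W F C A D E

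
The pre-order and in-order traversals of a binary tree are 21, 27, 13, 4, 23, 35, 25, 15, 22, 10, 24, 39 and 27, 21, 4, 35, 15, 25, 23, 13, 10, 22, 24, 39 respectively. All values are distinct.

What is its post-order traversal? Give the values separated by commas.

The first element of pre-order is the root; it splits in-order into left and right subtrees.
Root 21: left subtree has 1 node {27}, right has 10 {4, 35, 15, 25, 23, 13, 10, 22, 24, 39}.
  Root 13: left subtree has 5 nodes {4, 35, 15, 25, 23}, right has 4 {10, 22, 24, 39}.
    Root 4: left subtree has 0 nodes { }, right has 4 {35, 15, 25, 23}.
      Root 23: left subtree has 3 nodes {35, 15, 25}, right has 0 { }.
        Root 35: left subtree has 0 nodes { }, right has 2 {15, 25}.
          Root 25: left subtree has 1 node {15}, right has 0 { }.
    Root 22: left subtree has 1 node {10}, right has 2 {24, 39}.
      Root 24: left subtree has 0 nodes { }, right has 1 {39}.

27, 15, 25, 35, 23, 4, 10, 39, 24, 22, 13, 21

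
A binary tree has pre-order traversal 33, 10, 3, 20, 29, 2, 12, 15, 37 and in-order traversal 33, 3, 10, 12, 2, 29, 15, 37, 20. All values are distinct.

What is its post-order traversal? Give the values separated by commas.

The first element of pre-order is the root; it splits in-order into left and right subtrees.
Root 33: left subtree has 0 nodes { }, right has 8 {3, 10, 12, 2, 29, 15, 37, 20}.
  Root 10: left subtree has 1 node {3}, right has 6 {12, 2, 29, 15, 37, 20}.
    Root 20: left subtree has 5 nodes {12, 2, 29, 15, 37}, right has 0 { }.
      Root 29: left subtree has 2 nodes {12, 2}, right has 2 {15, 37}.
        Root 2: left subtree has 1 node {12}, right has 0 { }.
        Root 15: left subtree has 0 nodes { }, right has 1 {37}.

3, 12, 2, 37, 15, 29, 20, 10, 33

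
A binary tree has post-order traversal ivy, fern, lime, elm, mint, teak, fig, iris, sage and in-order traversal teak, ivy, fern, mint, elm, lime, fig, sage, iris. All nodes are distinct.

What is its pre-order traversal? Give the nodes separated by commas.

The last element of post-order is the root; it splits in-order into left and right subtrees.
Root sage: left subtree has 7 nodes {teak, ivy, fern, mint, elm, lime, fig}, right has 1 {iris}.
  Root fig: left subtree has 6 nodes {teak, ivy, fern, mint, elm, lime}, right has 0 { }.
    Root teak: left subtree has 0 nodes { }, right has 5 {ivy, fern, mint, elm, lime}.
      Root mint: left subtree has 2 nodes {ivy, fern}, right has 2 {elm, lime}.
        Root fern: left subtree has 1 node {ivy}, right has 0 { }.
        Root elm: left subtree has 0 nodes { }, right has 1 {lime}.

sage, fig, teak, mint, fern, ivy, elm, lime, iris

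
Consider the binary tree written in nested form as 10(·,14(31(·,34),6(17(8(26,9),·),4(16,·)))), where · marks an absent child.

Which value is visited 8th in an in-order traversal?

17

In-order visits the left subtree, then the node, then the right subtree.
At 10: no left child.
Visit 10.
At 10: go right to 14.
  At 14: go left to 31.
    At 31: no left child.
    Visit 31.
    At 31: go right to 34.
      34 is a leaf — visit 34.
  Visit 14.
  At 14: go right to 6.
    At 6: go left to 17.
      At 17: go left to 8.
        At 8: go left to 26.
          26 is a leaf — visit 26.
        Visit 8.
        At 8: go right to 9.
          9 is a leaf — visit 9.
      Visit 17.
      At 17: no right child.
    Visit 6.
    At 6: go right to 4.
      At 4: go left to 16.
        16 is a leaf — visit 16.
      Visit 4.
      At 4: no right child.
Full in-order sequence: 10, 31, 34, 14, 26, 8, 9, 17, 6, 16, 4.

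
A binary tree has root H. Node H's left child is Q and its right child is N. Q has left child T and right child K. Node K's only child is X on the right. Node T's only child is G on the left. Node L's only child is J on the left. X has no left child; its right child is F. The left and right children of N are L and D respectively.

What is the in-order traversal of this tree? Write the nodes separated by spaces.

In-order visits the left subtree, then the node, then the right subtree.
At H: go left to Q.
  At Q: go left to T.
    At T: go left to G.
      G is a leaf — visit G.
    Visit T.
    At T: no right child.
  Visit Q.
  At Q: go right to K.
    At K: no left child.
    Visit K.
    At K: go right to X.
      At X: no left child.
      Visit X.
      At X: go right to F.
        F is a leaf — visit F.
Visit H.
At H: go right to N.
  At N: go left to L.
    At L: go left to J.
      J is a leaf — visit J.
    Visit L.
    At L: no right child.
  Visit N.
  At N: go right to D.
    D is a leaf — visit D.

G T Q K X F H J L N D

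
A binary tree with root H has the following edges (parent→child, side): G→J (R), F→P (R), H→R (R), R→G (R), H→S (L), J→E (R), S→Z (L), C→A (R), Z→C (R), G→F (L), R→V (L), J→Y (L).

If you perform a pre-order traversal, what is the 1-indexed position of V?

7

Pre-order visits the node, then its left subtree, then its right subtree.
Visit H.
At H: go left to S.
  Visit S.
  At S: go left to Z.
    Visit Z.
    At Z: no left child.
    At Z: go right to C.
      Visit C.
      At C: no left child.
      At C: go right to A.
        A is a leaf — visit A.
  At S: no right child.
At H: go right to R.
  Visit R.
  At R: go left to V.
    V is a leaf — visit V.
  At R: go right to G.
    Visit G.
    At G: go left to F.
      Visit F.
      At F: no left child.
      At F: go right to P.
        P is a leaf — visit P.
    At G: go right to J.
      Visit J.
      At J: go left to Y.
        Y is a leaf — visit Y.
      At J: go right to E.
        E is a leaf — visit E.
Full pre-order sequence: H, S, Z, C, A, R, V, G, F, P, J, Y, E.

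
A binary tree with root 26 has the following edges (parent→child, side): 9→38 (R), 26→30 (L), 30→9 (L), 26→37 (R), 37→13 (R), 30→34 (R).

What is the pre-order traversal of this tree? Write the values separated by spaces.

26 30 9 38 34 37 13

Pre-order visits the node, then its left subtree, then its right subtree.
Visit 26.
At 26: go left to 30.
  Visit 30.
  At 30: go left to 9.
    Visit 9.
    At 9: no left child.
    At 9: go right to 38.
      38 is a leaf — visit 38.
  At 30: go right to 34.
    34 is a leaf — visit 34.
At 26: go right to 37.
  Visit 37.
  At 37: no left child.
  At 37: go right to 13.
    13 is a leaf — visit 13.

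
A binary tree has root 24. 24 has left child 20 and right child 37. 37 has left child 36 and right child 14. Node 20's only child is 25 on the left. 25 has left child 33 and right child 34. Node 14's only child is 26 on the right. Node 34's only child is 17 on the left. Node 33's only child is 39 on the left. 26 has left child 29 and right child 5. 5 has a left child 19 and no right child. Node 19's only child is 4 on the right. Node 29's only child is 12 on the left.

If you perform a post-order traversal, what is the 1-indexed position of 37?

15

Post-order visits the left subtree, then the right subtree, then the node.
At 24: go left to 20.
  At 20: go left to 25.
    At 25: go left to 33.
      At 33: go left to 39.
        39 is a leaf — visit 39.
      At 33: no right child.
      Visit 33.
    At 25: go right to 34.
      At 34: go left to 17.
        17 is a leaf — visit 17.
      At 34: no right child.
      Visit 34.
    Visit 25.
  At 20: no right child.
  Visit 20.
At 24: go right to 37.
  At 37: go left to 36.
    36 is a leaf — visit 36.
  At 37: go right to 14.
    At 14: no left child.
    At 14: go right to 26.
      At 26: go left to 29.
        At 29: go left to 12.
          12 is a leaf — visit 12.
        At 29: no right child.
        Visit 29.
      At 26: go right to 5.
        At 5: go left to 19.
          At 19: no left child.
          At 19: go right to 4.
            4 is a leaf — visit 4.
          Visit 19.
        At 5: no right child.
        Visit 5.
      Visit 26.
    Visit 14.
  Visit 37.
Visit 24.
Full post-order sequence: 39, 33, 17, 34, 25, 20, 36, 12, 29, 4, 19, 5, 26, 14, 37, 24.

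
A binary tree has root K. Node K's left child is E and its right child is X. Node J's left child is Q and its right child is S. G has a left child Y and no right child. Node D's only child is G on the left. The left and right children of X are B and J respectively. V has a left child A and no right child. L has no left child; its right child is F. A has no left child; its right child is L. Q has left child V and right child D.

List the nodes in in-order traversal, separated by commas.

E, K, B, X, A, L, F, V, Q, Y, G, D, J, S

In-order visits the left subtree, then the node, then the right subtree.
At K: go left to E.
  E is a leaf — visit E.
Visit K.
At K: go right to X.
  At X: go left to B.
    B is a leaf — visit B.
  Visit X.
  At X: go right to J.
    At J: go left to Q.
      At Q: go left to V.
        At V: go left to A.
          At A: no left child.
          Visit A.
          At A: go right to L.
            At L: no left child.
            Visit L.
            At L: go right to F.
              F is a leaf — visit F.
        Visit V.
        At V: no right child.
      Visit Q.
      At Q: go right to D.
        At D: go left to G.
          At G: go left to Y.
            Y is a leaf — visit Y.
          Visit G.
          At G: no right child.
        Visit D.
        At D: no right child.
    Visit J.
    At J: go right to S.
      S is a leaf — visit S.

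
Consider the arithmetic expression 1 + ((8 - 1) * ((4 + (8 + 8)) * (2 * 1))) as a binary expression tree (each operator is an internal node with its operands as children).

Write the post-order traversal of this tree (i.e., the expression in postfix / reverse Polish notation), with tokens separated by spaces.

Post-order on an expression tree gives postfix notation: for each operator, emit left operand, right operand, then the operator.

1 8 1 - 4 8 8 + + 2 1 * * * +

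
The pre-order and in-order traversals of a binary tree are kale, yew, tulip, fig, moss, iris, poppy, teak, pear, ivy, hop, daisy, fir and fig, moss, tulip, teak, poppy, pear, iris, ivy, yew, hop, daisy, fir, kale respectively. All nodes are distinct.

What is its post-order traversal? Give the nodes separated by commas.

The first element of pre-order is the root; it splits in-order into left and right subtrees.
Root kale: left subtree has 12 nodes {fig, moss, tulip, teak, poppy, pear, iris, ivy, yew, hop, daisy, fir}, right has 0 { }.
  Root yew: left subtree has 8 nodes {fig, moss, tulip, teak, poppy, pear, iris, ivy}, right has 3 {hop, daisy, fir}.
    Root tulip: left subtree has 2 nodes {fig, moss}, right has 5 {teak, poppy, pear, iris, ivy}.
      Root fig: left subtree has 0 nodes { }, right has 1 {moss}.
      Root iris: left subtree has 3 nodes {teak, poppy, pear}, right has 1 {ivy}.
        Root poppy: left subtree has 1 node {teak}, right has 1 {pear}.
    Root hop: left subtree has 0 nodes { }, right has 2 {daisy, fir}.
      Root daisy: left subtree has 0 nodes { }, right has 1 {fir}.

moss, fig, teak, pear, poppy, ivy, iris, tulip, fir, daisy, hop, yew, kale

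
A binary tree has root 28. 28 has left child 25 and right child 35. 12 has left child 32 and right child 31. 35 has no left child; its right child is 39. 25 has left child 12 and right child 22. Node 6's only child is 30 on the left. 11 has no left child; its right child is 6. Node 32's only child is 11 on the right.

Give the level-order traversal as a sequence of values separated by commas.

28, 25, 35, 12, 22, 39, 32, 31, 11, 6, 30

Level-order visits nodes level by level from the root, left to right within each level.
Level 0: 28
Level 1: 25, 35
Level 2: 12, 22, 39
Level 3: 32, 31
Level 4: 11
Level 5: 6
Level 6: 30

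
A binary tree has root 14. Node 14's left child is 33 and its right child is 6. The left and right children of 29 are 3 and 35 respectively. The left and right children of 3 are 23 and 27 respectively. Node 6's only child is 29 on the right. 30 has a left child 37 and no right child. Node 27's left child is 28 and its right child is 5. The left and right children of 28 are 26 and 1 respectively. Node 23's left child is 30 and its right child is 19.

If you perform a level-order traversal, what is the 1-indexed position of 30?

Level-order visits nodes level by level from the root, left to right within each level.
Level 0: 14
Level 1: 33, 6
Level 2: 29
Level 3: 3, 35
Level 4: 23, 27
Level 5: 30, 19, 28, 5
Level 6: 37, 26, 1
Full level-order sequence: 14, 33, 6, 29, 3, 35, 23, 27, 30, 19, 28, 5, 37, 26, 1.

9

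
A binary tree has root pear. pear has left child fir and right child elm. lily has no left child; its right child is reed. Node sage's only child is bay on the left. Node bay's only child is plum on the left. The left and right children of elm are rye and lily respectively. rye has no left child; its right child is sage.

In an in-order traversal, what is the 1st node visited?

In-order visits the left subtree, then the node, then the right subtree.
At pear: go left to fir.
  fir is a leaf — visit fir.
Visit pear.
At pear: go right to elm.
  At elm: go left to rye.
    At rye: no left child.
    Visit rye.
    At rye: go right to sage.
      At sage: go left to bay.
        At bay: go left to plum.
          plum is a leaf — visit plum.
        Visit bay.
        At bay: no right child.
      Visit sage.
      At sage: no right child.
  Visit elm.
  At elm: go right to lily.
    At lily: no left child.
    Visit lily.
    At lily: go right to reed.
      reed is a leaf — visit reed.
Full in-order sequence: fir, pear, rye, plum, bay, sage, elm, lily, reed.

fir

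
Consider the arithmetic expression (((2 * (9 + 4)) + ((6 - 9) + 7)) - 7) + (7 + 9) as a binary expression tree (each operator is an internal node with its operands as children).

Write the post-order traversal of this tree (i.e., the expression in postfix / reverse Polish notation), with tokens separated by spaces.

2 9 4 + * 6 9 - 7 + + 7 - 7 9 + +

Post-order on an expression tree gives postfix notation: for each operator, emit left operand, right operand, then the operator.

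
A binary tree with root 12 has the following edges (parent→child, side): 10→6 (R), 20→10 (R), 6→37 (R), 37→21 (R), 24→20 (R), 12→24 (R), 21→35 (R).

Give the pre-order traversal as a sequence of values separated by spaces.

Pre-order visits the node, then its left subtree, then its right subtree.
Visit 12.
At 12: no left child.
At 12: go right to 24.
  Visit 24.
  At 24: no left child.
  At 24: go right to 20.
    Visit 20.
    At 20: no left child.
    At 20: go right to 10.
      Visit 10.
      At 10: no left child.
      At 10: go right to 6.
        Visit 6.
        At 6: no left child.
        At 6: go right to 37.
          Visit 37.
          At 37: no left child.
          At 37: go right to 21.
            Visit 21.
            At 21: no left child.
            At 21: go right to 35.
              35 is a leaf — visit 35.

12 24 20 10 6 37 21 35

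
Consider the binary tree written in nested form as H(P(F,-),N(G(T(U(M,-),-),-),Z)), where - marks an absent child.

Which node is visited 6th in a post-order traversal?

G

Post-order visits the left subtree, then the right subtree, then the node.
At H: go left to P.
  At P: go left to F.
    F is a leaf — visit F.
  At P: no right child.
  Visit P.
At H: go right to N.
  At N: go left to G.
    At G: go left to T.
      At T: go left to U.
        At U: go left to M.
          M is a leaf — visit M.
        At U: no right child.
        Visit U.
      At T: no right child.
      Visit T.
    At G: no right child.
    Visit G.
  At N: go right to Z.
    Z is a leaf — visit Z.
  Visit N.
Visit H.
Full post-order sequence: F, P, M, U, T, G, Z, N, H.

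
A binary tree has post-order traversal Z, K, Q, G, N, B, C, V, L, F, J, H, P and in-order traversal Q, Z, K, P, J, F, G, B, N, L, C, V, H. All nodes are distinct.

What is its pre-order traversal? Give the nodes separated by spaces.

The last element of post-order is the root; it splits in-order into left and right subtrees.
Root P: left subtree has 3 nodes {Q, Z, K}, right has 9 {J, F, G, B, N, L, C, V, H}.
  Root Q: left subtree has 0 nodes { }, right has 2 {Z, K}.
    Root K: left subtree has 1 node {Z}, right has 0 { }.
  Root H: left subtree has 8 nodes {J, F, G, B, N, L, C, V}, right has 0 { }.
    Root J: left subtree has 0 nodes { }, right has 7 {F, G, B, N, L, C, V}.
      Root F: left subtree has 0 nodes { }, right has 6 {G, B, N, L, C, V}.
        Root L: left subtree has 3 nodes {G, B, N}, right has 2 {C, V}.
          Root B: left subtree has 1 node {G}, right has 1 {N}.
          Root V: left subtree has 1 node {C}, right has 0 { }.

P Q K Z H J F L B G N V C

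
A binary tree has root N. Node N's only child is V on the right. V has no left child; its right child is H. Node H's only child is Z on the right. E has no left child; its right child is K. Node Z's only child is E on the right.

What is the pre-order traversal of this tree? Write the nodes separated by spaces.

Pre-order visits the node, then its left subtree, then its right subtree.
Visit N.
At N: no left child.
At N: go right to V.
  Visit V.
  At V: no left child.
  At V: go right to H.
    Visit H.
    At H: no left child.
    At H: go right to Z.
      Visit Z.
      At Z: no left child.
      At Z: go right to E.
        Visit E.
        At E: no left child.
        At E: go right to K.
          K is a leaf — visit K.

N V H Z E K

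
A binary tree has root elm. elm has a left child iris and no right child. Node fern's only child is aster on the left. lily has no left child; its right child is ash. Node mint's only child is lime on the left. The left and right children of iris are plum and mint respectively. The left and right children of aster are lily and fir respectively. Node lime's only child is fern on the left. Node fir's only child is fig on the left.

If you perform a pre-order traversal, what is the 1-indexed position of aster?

7

Pre-order visits the node, then its left subtree, then its right subtree.
Visit elm.
At elm: go left to iris.
  Visit iris.
  At iris: go left to plum.
    plum is a leaf — visit plum.
  At iris: go right to mint.
    Visit mint.
    At mint: go left to lime.
      Visit lime.
      At lime: go left to fern.
        Visit fern.
        At fern: go left to aster.
          Visit aster.
          At aster: go left to lily.
            Visit lily.
            At lily: no left child.
            At lily: go right to ash.
              ash is a leaf — visit ash.
          At aster: go right to fir.
            Visit fir.
            At fir: go left to fig.
              fig is a leaf — visit fig.
            At fir: no right child.
        At fern: no right child.
      At lime: no right child.
    At mint: no right child.
At elm: no right child.
Full pre-order sequence: elm, iris, plum, mint, lime, fern, aster, lily, ash, fir, fig.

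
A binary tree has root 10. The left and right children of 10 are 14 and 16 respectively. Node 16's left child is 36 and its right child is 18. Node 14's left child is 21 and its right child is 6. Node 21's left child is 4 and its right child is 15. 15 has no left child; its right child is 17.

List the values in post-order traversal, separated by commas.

Post-order visits the left subtree, then the right subtree, then the node.
At 10: go left to 14.
  At 14: go left to 21.
    At 21: go left to 4.
      4 is a leaf — visit 4.
    At 21: go right to 15.
      At 15: no left child.
      At 15: go right to 17.
        17 is a leaf — visit 17.
      Visit 15.
    Visit 21.
  At 14: go right to 6.
    6 is a leaf — visit 6.
  Visit 14.
At 10: go right to 16.
  At 16: go left to 36.
    36 is a leaf — visit 36.
  At 16: go right to 18.
    18 is a leaf — visit 18.
  Visit 16.
Visit 10.

4, 17, 15, 21, 6, 14, 36, 18, 16, 10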